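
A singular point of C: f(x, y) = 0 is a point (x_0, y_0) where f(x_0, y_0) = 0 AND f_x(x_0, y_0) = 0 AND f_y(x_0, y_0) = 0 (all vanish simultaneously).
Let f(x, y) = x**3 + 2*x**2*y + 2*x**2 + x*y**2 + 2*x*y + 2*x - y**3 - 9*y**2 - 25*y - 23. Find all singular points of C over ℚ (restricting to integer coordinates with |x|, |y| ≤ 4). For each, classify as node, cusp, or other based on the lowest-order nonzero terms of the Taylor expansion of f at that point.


Singular points: {(1, -3)}; classification: node.

Compute partial derivatives:
  f_x = 3*x**2 + 4*x*y + 4*x + y**2 + 2*y + 2.
  f_y = 2*x**2 + 2*x*y + 2*x - 3*y**2 - 18*y - 25.
Scan x_0 ∈ {−4, ..., 4}. For each x_0, f_y(x_0, y) is a polynomial in y; find its integer roots y ∈ {−4, ..., 4}, then test f_x and f at those candidates.
  x = -4: f_y(-4, y) = -3*y**2 - 26*y - 1; no integer root y with |y| ≤ 4.
  x = -3: f_y(-3, y) = -3*y**2 - 24*y - 13; no integer root y with |y| ≤ 4.
  x = -2: f_y(-2, y) = -3*y**2 - 22*y - 21; no integer root y with |y| ≤ 4.
  x = -1: f_y(-1, y) = -3*y**2 - 20*y - 25; no integer root y with |y| ≤ 4.
  x = 0: f_y(0, y) = -3*y**2 - 18*y - 25; no integer root y with |y| ≤ 4.
  x = 1: f_y(1, y) = -3*y**2 - 16*y - 21; vanishes at y ∈ {-3}. (1, -3): f_x = 0, f = 0 — SINGULAR.
  x = 2: f_y(2, y) = -3*y**2 - 14*y - 13; no integer root y with |y| ≤ 4.
  x = 3: f_y(3, y) = -3*y**2 - 12*y - 1; no integer root y with |y| ≤ 4.
  x = 4: f_y(4, y) = -3*y**2 - 10*y + 15; no integer root y with |y| ≤ 4.
Only singular point on the grid: (1, -3).
Classify: substitute x = 1 + u, y = -3 + v and expand: f = u**3 + 2*u**2*v - u**2 + u*v**2 - v**3 + v**2.
No constant or linear terms (consistent with a singular point). Quadratic part: -u**2 + v**2. Cubic part: u**3 + 2*u**2*v + u*v**2 - v**3.
The quadratic part v**2 - u**2 = (v − u)(v + u) splits into two distinct linear factors, so there are two distinct tangent lines y − -3 = ±(x − 1) — this is a node (ordinary double point).
Classification: node.


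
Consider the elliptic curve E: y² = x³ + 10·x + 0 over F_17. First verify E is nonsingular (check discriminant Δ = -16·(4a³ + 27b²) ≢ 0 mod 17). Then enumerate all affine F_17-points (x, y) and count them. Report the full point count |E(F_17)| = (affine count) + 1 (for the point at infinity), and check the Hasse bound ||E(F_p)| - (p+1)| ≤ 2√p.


Affine points = {(0, 0), (4, 6), (4, 11), (6, 2), (6, 15), (11, 8), (11, 9), (13, 7), (13, 10)}; affine count = 9; |E(F_17)| = 10.

Discriminant check: Δ ∝ 4a³ + 27b² = 4·10³ + 27·0² = 4·1000 + 27·0 ≡ 5 (mod 17). Nonzero ⇒ E is nonsingular.
For each x ∈ F_17, compute rhs = x³ + 10·x + 0 mod 17, then count y ∈ F_17 with y² ≡ rhs.
  x = 0: rhs = 0, matching y values: 0 (1 points).
  x = 1: rhs = 11, matching y values: none (0 points).
  x = 2: rhs = 11, matching y values: none (0 points).
  x = 3: rhs = 6, matching y values: none (0 points).
  x = 4: rhs = 2, matching y values: 6, 11 (2 points).
  x = 5: rhs = 5, matching y values: none (0 points).
  x = 6: rhs = 4, matching y values: 2, 15 (2 points).
  x = 7: rhs = 5, matching y values: none (0 points).
  x = 8: rhs = 14, matching y values: none (0 points).
  x = 9: rhs = 3, matching y values: none (0 points).
  x = 10: rhs = 12, matching y values: none (0 points).
  x = 11: rhs = 13, matching y values: 8, 9 (2 points).
  x = 12: rhs = 12, matching y values: none (0 points).
  x = 13: rhs = 15, matching y values: 7, 10 (2 points).
  x = 14: rhs = 11, matching y values: none (0 points).
  x = 15: rhs = 6, matching y values: none (0 points).
  x = 16: rhs = 6, matching y values: none (0 points).
Total affine count: 9.
Full point count |E(F_17)| = 9 + 1 = 10.
Hasse bound: |10 − (17+1)| = |-8| = 8 ≤ 2√17 ≈ 8.2462 ✓.


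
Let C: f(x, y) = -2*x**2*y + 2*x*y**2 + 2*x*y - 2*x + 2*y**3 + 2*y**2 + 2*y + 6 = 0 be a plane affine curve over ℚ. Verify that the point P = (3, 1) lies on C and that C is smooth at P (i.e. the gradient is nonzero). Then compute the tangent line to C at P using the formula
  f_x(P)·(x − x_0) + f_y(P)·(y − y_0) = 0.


Tangent line at P: -10*x + 12*y + 18 = 0.

Step 1: f(3, 1) = 0, so P lies on C.
Step 2: partial derivatives
  f_x(x, y) = -4*x*y + 2*y**2 + 2*y - 2, f_y(x, y) = -2*x**2 + 4*x*y + 2*x + 6*y**2 + 4*y + 2.
  f_x(P) = -10, f_y(P) = 12 (gradient nonzero, so P is smooth).
Step 3: tangent line at P: -10·(x − 3) + 12·(y − 1) = 0.
Expanding: -10*x + 12*y + 18 = 0.


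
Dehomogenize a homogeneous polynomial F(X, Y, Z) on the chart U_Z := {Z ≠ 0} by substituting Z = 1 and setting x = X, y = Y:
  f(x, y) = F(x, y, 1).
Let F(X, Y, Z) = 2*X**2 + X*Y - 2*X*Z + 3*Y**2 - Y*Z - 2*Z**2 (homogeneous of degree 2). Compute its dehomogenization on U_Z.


f(x, y) = 2*x**2 + x*y - 2*x + 3*y**2 - y - 2

On U_Z we set Z = 1. Each monomial c·X^i·Y^j·Z^k in F becomes c·x^i·y^j·1^k = c·x^i·y^j.
Substituting Z = 1: F(X, Y, 1) = 2*x**2 + x*y - 2*x + 3*y**2 - y - 2.
Note: deg(f) ≤ deg(F) = 2; strict inequality happens when F is divisible by Z (lost terms).


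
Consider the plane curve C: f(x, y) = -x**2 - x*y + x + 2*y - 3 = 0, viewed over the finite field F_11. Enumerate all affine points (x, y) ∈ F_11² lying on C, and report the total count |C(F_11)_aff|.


Affine F_11-points: {(0, 7), (1, 3), (3, 2), (4, 9), (5, 7), (6, 0), (7, 2), (8, 3), (9, 5), (10, 9)}; count = 10.

For each of the 121 pairs (x, y) ∈ F_11², evaluate f(x, y) mod 11. Record the zeros.
  x = 0: [0↦8, 1↦10, 2↦1, 3↦3, 4↦5, 5↦7, 6↦9, 7↦0, 8↦2, 9↦4, 10↦6]  zeros at y ∈ {7}
  x = 1: [0↦8, 1↦9, 2↦10, 3↦0, 4↦1, 5↦2, 6↦3, 7↦4, 8↦5, 9↦6, 10↦7]  zeros at y ∈ {3}
  x = 2: [0↦6, 1↦6, 2↦6, 3↦6, 4↦6, 5↦6, 6↦6, 7↦6, 8↦6, 9↦6, 10↦6]  zeros at y ∈ ∅
  x = 3: [0↦2, 1↦1, 2↦0, 3↦10, 4↦9, 5↦8, 6↦7, 7↦6, 8↦5, 9↦4, 10↦3]  zeros at y ∈ {2}
  x = 4: [0↦7, 1↦5, 2↦3, 3↦1, 4↦10, 5↦8, 6↦6, 7↦4, 8↦2, 9↦0, 10↦9]  zeros at y ∈ {9}
  x = 5: [0↦10, 1↦7, 2↦4, 3↦1, 4↦9, 5↦6, 6↦3, 7↦0, 8↦8, 9↦5, 10↦2]  zeros at y ∈ {7}
  x = 6: [0↦0, 1↦7, 2↦3, 3↦10, 4↦6, 5↦2, 6↦9, 7↦5, 8↦1, 9↦8, 10↦4]  zeros at y ∈ {0}
  x = 7: [0↦10, 1↦5, 2↦0, 3↦6, 4↦1, 5↦7, 6↦2, 7↦8, 8↦3, 9↦9, 10↦4]  zeros at y ∈ {2}
  x = 8: [0↦7, 1↦1, 2↦6, 3↦0, 4↦5, 5↦10, 6↦4, 7↦9, 8↦3, 9↦8, 10↦2]  zeros at y ∈ {3}
  x = 9: [0↦2, 1↦6, 2↦10, 3↦3, 4↦7, 5↦0, 6↦4, 7↦8, 8↦1, 9↦5, 10↦9]  zeros at y ∈ {5}
  x = 10: [0↦6, 1↦9, 2↦1, 3↦4, 4↦7, 5↦10, 6↦2, 7↦5, 8↦8, 9↦0, 10↦3]  zeros at y ∈ {9}
Collecting zeros: affine points = {(0, 7), (1, 3), (3, 2), (4, 9), (5, 7), (6, 0), (7, 2), (8, 3), (9, 5), (10, 9)}.
Total count |C(F_11)_aff| = 10.


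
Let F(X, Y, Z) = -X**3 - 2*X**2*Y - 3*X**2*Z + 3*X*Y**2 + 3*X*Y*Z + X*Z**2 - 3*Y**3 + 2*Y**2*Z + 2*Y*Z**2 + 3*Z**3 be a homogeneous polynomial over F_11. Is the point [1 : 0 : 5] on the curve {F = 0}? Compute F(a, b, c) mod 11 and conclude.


F(1,0,5) ≡ 10 (mod 11); P is NOT on the curve.

Evaluate F(1, 0, 5) term-by-term (mod 11).
  -X**3 ↦ -1·1·1·1 = -1
  -2*X**2*Y ↦ -2·1·0·1 = 0
  -3*X**2*Z ↦ -3·1·1·5 = -15
  3*X*Y**2 ↦ 3·1·0·1 = 0
  3*X*Y*Z ↦ 3·1·0·5 = 0
  X*Z**2 ↦ 1·1·1·25 = 25
  -3*Y**3 ↦ -3·1·0·1 = 0
  2*Y**2*Z ↦ 2·1·0·5 = 0
  2*Y*Z**2 ↦ 2·1·0·25 = 0
  3*Z**3 ↦ 3·1·1·125 = 375
Sum: F(1, 0, 5) = (-1) + (0) + (-15) + (0) + (0) + (25) + (0) + (0) + (0) + (375) = 384.
Reducing mod 11: 384 ≡ 10 (mod 11).
Since F(a, b, c) ≡ 10 ≠ 0 (mod 11), P does NOT lie on the curve.


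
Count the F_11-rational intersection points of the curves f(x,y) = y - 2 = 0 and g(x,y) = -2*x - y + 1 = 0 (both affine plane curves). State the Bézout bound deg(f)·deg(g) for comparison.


Common zeros: {(5, 2)}; count = 1; Bézout bound = 1.

deg(f) = 1, deg(g) = 1, so Bézout bound = 1.
Scan x ∈ F_11. For each x, list the y ∈ F_11 with f(x, y) ≡ 0 and those with g(x, y) ≡ 0 (mod 11); the common zeros in that column are the intersection.
  x = 0: f ≡ 0 at y ∈ {2}; g ≡ 0 at y ∈ {1}; common: ∅.
  x = 1: f ≡ 0 at y ∈ {2}; g ≡ 0 at y ∈ {10}; common: ∅.
  x = 2: f ≡ 0 at y ∈ {2}; g ≡ 0 at y ∈ {8}; common: ∅.
  x = 3: f ≡ 0 at y ∈ {2}; g ≡ 0 at y ∈ {6}; common: ∅.
  x = 4: f ≡ 0 at y ∈ {2}; g ≡ 0 at y ∈ {4}; common: ∅.
  x = 5: f ≡ 0 at y ∈ {2}; g ≡ 0 at y ∈ {2}; common: {2}.
  x = 6: f ≡ 0 at y ∈ {2}; g ≡ 0 at y ∈ {0}; common: ∅.
  x = 7: f ≡ 0 at y ∈ {2}; g ≡ 0 at y ∈ {9}; common: ∅.
  x = 8: f ≡ 0 at y ∈ {2}; g ≡ 0 at y ∈ {7}; common: ∅.
  x = 9: f ≡ 0 at y ∈ {2}; g ≡ 0 at y ∈ {5}; common: ∅.
  x = 10: f ≡ 0 at y ∈ {2}; g ≡ 0 at y ∈ {3}; common: ∅.
Collecting: common zeros = {(5, 2)}, so the count is 1.
Comparison with the Bézout bound: 1 ≤ 1 = deg(f)·deg(g), as expected for curves with no common component (the bound is attained).


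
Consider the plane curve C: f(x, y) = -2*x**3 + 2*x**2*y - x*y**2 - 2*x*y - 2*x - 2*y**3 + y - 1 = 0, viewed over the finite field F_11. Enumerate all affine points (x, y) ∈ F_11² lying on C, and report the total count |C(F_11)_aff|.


Affine F_11-points: {(0, 10), (1, 5), (2, 6), (2, 7), (2, 8), (3, 7), (4, 9), (5, 6), (6, 2), (9, 3), (10, 6)}; count = 11.

For each of the 121 pairs (x, y) ∈ F_11², evaluate f(x, y) mod 11. Record the zeros.
  x = 0: [0↦10, 1↦9, 2↦7, 3↦3, 4↦7, 5↦7, 6↦2, 7↦2, 8↦6, 9↦2, 10↦0]  zeros at y ∈ {10}
  x = 1: [0↦6, 1↦4, 2↦10, 3↦1, 4↦9, 5↦0, 6↦6, 7↦4, 8↦4, 9↦5, 10↦6]  zeros at y ∈ {5}
  x = 2: [0↦1, 1↦2, 2↦9, 3↦10, 4↦4, 5↦1, 6↦0, 7↦0, 8↦0, 9↦10, 10↦7]  zeros at y ∈ {6, 7, 8}
  x = 3: [0↦5, 1↦2, 2↦3, 3↦7, 4↦2, 5↦9, 6↦5, 7↦0, 8↦4, 9↦5, 10↦2]  zeros at y ∈ {7}
  x = 4: [0↦6, 1↦3, 2↦2, 3↦2, 4↦2, 5↦1, 6↦9, 7↦3, 8↦4, 9↦0, 10↦1]  zeros at y ∈ {9}
  x = 5: [0↦3, 1↦4, 2↦5, 3↦5, 4↦3, 5↦9, 6↦0, 7↦8, 8↦10, 9↦5, 10↦3]  zeros at y ∈ {6}
  x = 6: [0↦6, 1↦4, 2↦0, 3↦4, 4↦4, 5↦10, 6↦10, 7↦3, 8↦10, 9↦8, 10↦7]  zeros at y ∈ {2}
  x = 7: [0↦3, 1↦2, 2↦8, 3↦9, 4↦4, 5↦3, 6↦5, 7↦9, 8↦3, 9↦8, 10↦1]  zeros at y ∈ ∅
  x = 8: [0↦4, 1↦8, 2↦6, 3↦8, 4↦2, 5↦9, 6↦6, 7↦3, 8↦10, 9↦4, 10↦6]  zeros at y ∈ ∅
  x = 9: [0↦8, 1↦10, 2↦4, 3↦0, 4↦8, 5↦5, 6↦1, 7↦6, 8↦8, 9↦6, 10↦10]  zeros at y ∈ {3}
  x = 10: [0↦3, 1↦7, 2↦1, 3↦6, 4↦10, 5↦1, 6↦0, 7↦6, 8↦7, 9↦2, 10↦1]  zeros at y ∈ {6}
Collecting zeros: affine points = {(0, 10), (1, 5), (2, 6), (2, 7), (2, 8), (3, 7), (4, 9), (5, 6), (6, 2), (9, 3), (10, 6)}.
Total count |C(F_11)_aff| = 11.


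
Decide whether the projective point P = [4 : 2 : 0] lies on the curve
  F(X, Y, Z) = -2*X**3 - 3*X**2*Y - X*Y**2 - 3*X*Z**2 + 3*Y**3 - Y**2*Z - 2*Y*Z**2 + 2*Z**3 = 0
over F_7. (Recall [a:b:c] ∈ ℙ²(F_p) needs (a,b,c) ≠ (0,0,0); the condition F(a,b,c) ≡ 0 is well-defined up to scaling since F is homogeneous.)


F(4,2,0) ≡ 1 (mod 7); P is NOT on the curve.

Evaluate F(4, 2, 0) term-by-term (mod 7).
  -2*X**3 ↦ -2·64·1·1 = -128
  -3*X**2*Y ↦ -3·16·2·1 = -96
  -X*Y**2 ↦ -1·4·4·1 = -16
  -3*X*Z**2 ↦ -3·4·1·0 = 0
  3*Y**3 ↦ 3·1·8·1 = 24
  -Y**2*Z ↦ -1·1·4·0 = 0
  -2*Y*Z**2 ↦ -2·1·2·0 = 0
  2*Z**3 ↦ 2·1·1·0 = 0
Sum: F(4, 2, 0) = (-128) + (-96) + (-16) + (0) + (24) + (0) + (0) + (0) = -216.
Reducing mod 7: -216 ≡ 1 (mod 7).
Since F(a, b, c) ≡ 1 ≠ 0 (mod 7), P does NOT lie on the curve.


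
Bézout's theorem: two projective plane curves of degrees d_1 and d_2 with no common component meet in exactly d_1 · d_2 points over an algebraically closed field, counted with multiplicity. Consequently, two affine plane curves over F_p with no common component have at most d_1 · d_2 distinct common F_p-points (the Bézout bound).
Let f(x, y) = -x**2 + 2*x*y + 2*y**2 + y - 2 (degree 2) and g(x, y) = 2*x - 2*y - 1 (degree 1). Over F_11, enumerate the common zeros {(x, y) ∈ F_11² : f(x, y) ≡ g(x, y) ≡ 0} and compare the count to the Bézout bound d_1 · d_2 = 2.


Common zeros: ∅; count = 0; Bézout bound = 2.

deg(f) = 2, deg(g) = 1, so Bézout bound = 2.
Scan x ∈ F_11. For each x, list the y ∈ F_11 with f(x, y) ≡ 0 and those with g(x, y) ≡ 0 (mod 11); the common zeros in that column are the intersection.
  x = 0: f ≡ 0 at y ∈ ∅; g ≡ 0 at y ∈ {5}; common: ∅.
  x = 1: f ≡ 0 at y ∈ {2}; g ≡ 0 at y ∈ {6}; common: ∅.
  x = 2: f ≡ 0 at y ∈ ∅; g ≡ 0 at y ∈ {7}; common: ∅.
  x = 3: f ≡ 0 at y ∈ {0, 2}; g ≡ 0 at y ∈ {8}; common: ∅.
  x = 4: f ≡ 0 at y ∈ {5, 7}; g ≡ 0 at y ∈ {9}; common: ∅.
  x = 5: f ≡ 0 at y ∈ ∅; g ≡ 0 at y ∈ {10}; common: ∅.
  x = 6: f ≡ 0 at y ∈ {5}; g ≡ 0 at y ∈ {0}; common: ∅.
  x = 7: f ≡ 0 at y ∈ ∅; g ≡ 0 at y ∈ {1}; common: ∅.
  x = 8: f ≡ 0 at y ∈ {0, 8}; g ≡ 0 at y ∈ {2}; common: ∅.
  x = 9: f ≡ 0 at y ∈ ∅; g ≡ 0 at y ∈ {3}; common: ∅.
  x = 10: f ≡ 0 at y ∈ {7, 10}; g ≡ 0 at y ∈ {4}; common: ∅.
Collecting: common zeros = ∅, so the count is 0.
Comparison with the Bézout bound: 0 ≤ 2 = deg(f)·deg(g), as expected for curves with no common component (the affine F_11-count falls short of the bound because intersections may lie at infinity, over extension fields, or carry multiplicity).


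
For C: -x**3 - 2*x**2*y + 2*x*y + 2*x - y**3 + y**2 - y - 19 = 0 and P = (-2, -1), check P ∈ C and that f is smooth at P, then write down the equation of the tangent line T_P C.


Tangent line at P: -20*x - 18*y - 58 = 0.

Step 1: f(-2, -1) = 0, so P lies on C.
Step 2: partial derivatives
  f_x(x, y) = -3*x**2 - 4*x*y + 2*y + 2, f_y(x, y) = -2*x**2 + 2*x - 3*y**2 + 2*y - 1.
  f_x(P) = -20, f_y(P) = -18 (gradient nonzero, so P is smooth).
Step 3: tangent line at P: -20·(x − -2) + -18·(y − -1) = 0.
Expanding: -20*x - 18*y - 58 = 0.


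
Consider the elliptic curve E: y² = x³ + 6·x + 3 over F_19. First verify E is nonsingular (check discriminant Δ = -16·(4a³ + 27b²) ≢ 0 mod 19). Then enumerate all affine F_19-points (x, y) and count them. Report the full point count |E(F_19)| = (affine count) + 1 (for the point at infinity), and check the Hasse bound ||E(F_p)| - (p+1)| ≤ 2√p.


Affine points = {(2, 2), (2, 17), (5, 5), (5, 14), (9, 8), (9, 11), (12, 6), (12, 13), (13, 6), (13, 13), (14, 0)}; affine count = 11; |E(F_19)| = 12.

Discriminant check: Δ ∝ 4a³ + 27b² = 4·6³ + 27·3² = 4·216 + 27·9 ≡ 5 (mod 19). Nonzero ⇒ E is nonsingular.
For each x ∈ F_19, compute rhs = x³ + 6·x + 3 mod 19, then count y ∈ F_19 with y² ≡ rhs.
  x = 0: rhs = 3, matching y values: none (0 points).
  x = 1: rhs = 10, matching y values: none (0 points).
  x = 2: rhs = 4, matching y values: 2, 17 (2 points).
  x = 3: rhs = 10, matching y values: none (0 points).
  x = 4: rhs = 15, matching y values: none (0 points).
  x = 5: rhs = 6, matching y values: 5, 14 (2 points).
  x = 6: rhs = 8, matching y values: none (0 points).
  x = 7: rhs = 8, matching y values: none (0 points).
  x = 8: rhs = 12, matching y values: none (0 points).
  x = 9: rhs = 7, matching y values: 8, 11 (2 points).
  x = 10: rhs = 18, matching y values: none (0 points).
  x = 11: rhs = 13, matching y values: none (0 points).
  x = 12: rhs = 17, matching y values: 6, 13 (2 points).
  x = 13: rhs = 17, matching y values: 6, 13 (2 points).
  x = 14: rhs = 0, matching y values: 0 (1 points).
  x = 15: rhs = 10, matching y values: none (0 points).
  x = 16: rhs = 15, matching y values: none (0 points).
  x = 17: rhs = 2, matching y values: none (0 points).
  x = 18: rhs = 15, matching y values: none (0 points).
Total affine count: 11.
Full point count |E(F_19)| = 11 + 1 = 12.
Hasse bound: |12 − (19+1)| = |-8| = 8 ≤ 2√19 ≈ 8.7178 ✓.


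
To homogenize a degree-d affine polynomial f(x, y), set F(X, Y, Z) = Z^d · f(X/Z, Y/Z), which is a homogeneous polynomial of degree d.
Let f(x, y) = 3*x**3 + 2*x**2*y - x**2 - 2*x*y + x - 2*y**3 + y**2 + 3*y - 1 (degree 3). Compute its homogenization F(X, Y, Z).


F(X, Y, Z) = 3*X**3 + 2*X**2*Y - X**2*Z - 2*X*Y*Z + X*Z**2 - 2*Y**3 + Y**2*Z + 3*Y*Z**2 - Z**3

deg(f) = 3.
Substitute x = X/Z, y = Y/Z into f, then multiply by Z^3.
  monomial 3·x^3·y^0 ↦ 3·X^3·Y^0·Z^0.
  monomial 2·x^2·y^1 ↦ 2·X^2·Y^1·Z^0.
  monomial -1·x^2·y^0 ↦ -1·X^2·Y^0·Z^1.
  monomial -2·x^1·y^1 ↦ -2·X^1·Y^1·Z^1.
  monomial 1·x^1·y^0 ↦ 1·X^1·Y^0·Z^2.
  monomial -2·x^0·y^3 ↦ -2·X^0·Y^3·Z^0.
  monomial 1·x^0·y^2 ↦ 1·X^0·Y^2·Z^1.
  monomial 3·x^0·y^1 ↦ 3·X^0·Y^1·Z^2.
  monomial -1·x^0·y^0 ↦ -1·X^0·Y^0·Z^3.
Collecting: F(X, Y, Z) = 3*X**3 + 2*X**2*Y - X**2*Z - 2*X*Y*Z + X*Z**2 - 2*Y**3 + Y**2*Z + 3*Y*Z**2 - Z**3.


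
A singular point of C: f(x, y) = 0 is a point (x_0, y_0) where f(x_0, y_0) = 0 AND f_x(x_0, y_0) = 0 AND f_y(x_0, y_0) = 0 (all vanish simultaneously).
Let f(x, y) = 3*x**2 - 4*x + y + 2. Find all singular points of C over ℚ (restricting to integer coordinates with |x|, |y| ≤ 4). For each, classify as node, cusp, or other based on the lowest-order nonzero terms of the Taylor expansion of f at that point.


No singular points in the scanned grid; C is smooth there.

Compute partial derivatives:
  f_x = 6*x - 4.
  f_y = 1.
f_y = 1 is a nonzero constant, so f_y never vanishes: no point (x, y) can satisfy f = f_x = f_y = 0. In particular no (x, y) ∈ {−4, ..., 4}² is singular; the curve is smooth.


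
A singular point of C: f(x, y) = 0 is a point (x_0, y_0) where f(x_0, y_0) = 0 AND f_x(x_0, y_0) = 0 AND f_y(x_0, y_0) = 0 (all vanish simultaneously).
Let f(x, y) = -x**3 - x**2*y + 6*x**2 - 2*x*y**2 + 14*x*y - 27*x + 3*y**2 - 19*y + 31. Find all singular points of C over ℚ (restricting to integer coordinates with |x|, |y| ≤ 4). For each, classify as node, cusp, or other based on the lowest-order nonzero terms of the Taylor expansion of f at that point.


Singular points: {(1, 3)}; classification: cusp.

Compute partial derivatives:
  f_x = -3*x**2 - 2*x*y + 12*x - 2*y**2 + 14*y - 27.
  f_y = -x**2 - 4*x*y + 14*x + 6*y - 19.
Scan x_0 ∈ {−4, ..., 4}. For each x_0, f_y(x_0, y) is a polynomial in y; find its integer roots y ∈ {−4, ..., 4}, then test f_x and f at those candidates.
  x = -4: f_y(-4, y) = 22*y - 91; no integer root y with |y| ≤ 4.
  x = -3: f_y(-3, y) = 18*y - 70; no integer root y with |y| ≤ 4.
  x = -2: f_y(-2, y) = 14*y - 51; no integer root y with |y| ≤ 4.
  x = -1: f_y(-1, y) = 10*y - 34; no integer root y with |y| ≤ 4.
  x = 0: f_y(0, y) = 6*y - 19; no integer root y with |y| ≤ 4.
  x = 1: f_y(1, y) = 2*y - 6; vanishes at y ∈ {3}. (1, 3): f_x = 0, f = 0 — SINGULAR.
  x = 2: f_y(2, y) = 5 - 2*y; no integer root y with |y| ≤ 4.
  x = 3: f_y(3, y) = 14 - 6*y; no integer root y with |y| ≤ 4.
  x = 4: f_y(4, y) = 21 - 10*y; no integer root y with |y| ≤ 4.
Only singular point on the grid: (1, 3).
Classify: substitute x = 1 + u, y = 3 + v and expand: f = -u**3 - u**2*v - 2*u*v**2 + v**2.
No constant or linear terms (consistent with a singular point). Quadratic part: v**2. Cubic part: -u**3 - u**2*v - 2*u*v**2.
The quadratic part v**2 is a perfect square, so there is a single (double) tangent line v = 0, i.e. y = 3. Restricting the cubic part to that line (v = 0) leaves -u**3 ≠ 0, so f is not divisible by v and the branch is v² ≈ u**3 to lowest order — this is a cusp.
Classification: cusp.


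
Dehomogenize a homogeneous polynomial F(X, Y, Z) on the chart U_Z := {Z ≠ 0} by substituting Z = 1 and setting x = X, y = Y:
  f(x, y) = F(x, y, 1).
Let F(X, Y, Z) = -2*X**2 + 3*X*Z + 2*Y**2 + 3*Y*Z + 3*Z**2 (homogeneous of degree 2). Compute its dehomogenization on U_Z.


f(x, y) = -2*x**2 + 3*x + 2*y**2 + 3*y + 3

On U_Z we set Z = 1. Each monomial c·X^i·Y^j·Z^k in F becomes c·x^i·y^j·1^k = c·x^i·y^j.
Substituting Z = 1: F(X, Y, 1) = -2*x**2 + 3*x + 2*y**2 + 3*y + 3.
Note: deg(f) ≤ deg(F) = 2; strict inequality happens when F is divisible by Z (lost terms).


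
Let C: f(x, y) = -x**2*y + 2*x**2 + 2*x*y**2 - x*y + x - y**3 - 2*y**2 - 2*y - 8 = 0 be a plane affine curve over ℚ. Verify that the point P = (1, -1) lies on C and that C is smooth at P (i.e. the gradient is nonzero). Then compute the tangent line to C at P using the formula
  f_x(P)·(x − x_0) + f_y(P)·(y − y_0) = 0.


Tangent line at P: 10*x - 7*y - 17 = 0.

Step 1: f(1, -1) = 0, so P lies on C.
Step 2: partial derivatives
  f_x(x, y) = -2*x*y + 4*x + 2*y**2 - y + 1, f_y(x, y) = -x**2 + 4*x*y - x - 3*y**2 - 4*y - 2.
  f_x(P) = 10, f_y(P) = -7 (gradient nonzero, so P is smooth).
Step 3: tangent line at P: 10·(x − 1) + -7·(y − -1) = 0.
Expanding: 10*x - 7*y - 17 = 0.


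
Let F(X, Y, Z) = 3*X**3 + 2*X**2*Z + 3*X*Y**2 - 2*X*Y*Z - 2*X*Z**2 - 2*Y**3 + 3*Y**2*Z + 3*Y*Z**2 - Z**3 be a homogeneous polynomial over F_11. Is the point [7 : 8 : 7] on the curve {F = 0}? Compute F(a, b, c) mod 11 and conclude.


F(7,8,7) ≡ 3 (mod 11); P is NOT on the curve.

Evaluate F(7, 8, 7) term-by-term (mod 11).
  3*X**3 ↦ 3·343·1·1 = 1029
  2*X**2*Z ↦ 2·49·1·7 = 686
  3*X*Y**2 ↦ 3·7·64·1 = 1344
  -2*X*Y*Z ↦ -2·7·8·7 = -784
  -2*X*Z**2 ↦ -2·7·1·49 = -686
  -2*Y**3 ↦ -2·1·512·1 = -1024
  3*Y**2*Z ↦ 3·1·64·7 = 1344
  3*Y*Z**2 ↦ 3·1·8·49 = 1176
  -Z**3 ↦ -1·1·1·343 = -343
Sum: F(7, 8, 7) = (1029) + (686) + (1344) + (-784) + (-686) + (-1024) + (1344) + (1176) + (-343) = 2742.
Reducing mod 11: 2742 ≡ 3 (mod 11).
Since F(a, b, c) ≡ 3 ≠ 0 (mod 11), P does NOT lie on the curve.


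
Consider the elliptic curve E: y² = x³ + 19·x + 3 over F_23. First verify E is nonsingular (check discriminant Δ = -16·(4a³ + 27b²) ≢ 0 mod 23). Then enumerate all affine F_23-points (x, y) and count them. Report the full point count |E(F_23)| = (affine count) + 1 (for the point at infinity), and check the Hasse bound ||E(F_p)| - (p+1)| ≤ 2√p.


Affine points = {(0, 7), (0, 16), (1, 0), (2, 7), (2, 16), (3, 8), (3, 15), (5, 4), (5, 19), (8, 0), (9, 11), (9, 12), (11, 5), (11, 18), (12, 2), (12, 21), (13, 3), (13, 20), (14, 0), (15, 11), (15, 12), (17, 8), (17, 15), (18, 6), (18, 17), (19, 1), (19, 22), (21, 7), (21, 16), (22, 11), (22, 12)}; affine count = 31; |E(F_23)| = 32.

Discriminant check: Δ ∝ 4a³ + 27b² = 4·19³ + 27·3² = 4·6859 + 27·9 ≡ 10 (mod 23). Nonzero ⇒ E is nonsingular.
For each x ∈ F_23, compute rhs = x³ + 19·x + 3 mod 23, then count y ∈ F_23 with y² ≡ rhs.
  x = 0: rhs = 3, matching y values: 7, 16 (2 points).
  x = 1: rhs = 0, matching y values: 0 (1 points).
  x = 2: rhs = 3, matching y values: 7, 16 (2 points).
  x = 3: rhs = 18, matching y values: 8, 15 (2 points).
  x = 4: rhs = 5, matching y values: none (0 points).
  x = 5: rhs = 16, matching y values: 4, 19 (2 points).
  x = 6: rhs = 11, matching y values: none (0 points).
  x = 7: rhs = 19, matching y values: none (0 points).
  x = 8: rhs = 0, matching y values: 0 (1 points).
  x = 9: rhs = 6, matching y values: 11, 12 (2 points).
  x = 10: rhs = 20, matching y values: none (0 points).
  x = 11: rhs = 2, matching y values: 5, 18 (2 points).
  x = 12: rhs = 4, matching y values: 2, 21 (2 points).
  x = 13: rhs = 9, matching y values: 3, 20 (2 points).
  x = 14: rhs = 0, matching y values: 0 (1 points).
  x = 15: rhs = 6, matching y values: 11, 12 (2 points).
  x = 16: rhs = 10, matching y values: none (0 points).
  x = 17: rhs = 18, matching y values: 8, 15 (2 points).
  x = 18: rhs = 13, matching y values: 6, 17 (2 points).
  x = 19: rhs = 1, matching y values: 1, 22 (2 points).
  x = 20: rhs = 11, matching y values: none (0 points).
  x = 21: rhs = 3, matching y values: 7, 16 (2 points).
  x = 22: rhs = 6, matching y values: 11, 12 (2 points).
Total affine count: 31.
Full point count |E(F_23)| = 31 + 1 = 32.
Hasse bound: |32 − (23+1)| = |8| = 8 ≤ 2√23 ≈ 9.5917 ✓.


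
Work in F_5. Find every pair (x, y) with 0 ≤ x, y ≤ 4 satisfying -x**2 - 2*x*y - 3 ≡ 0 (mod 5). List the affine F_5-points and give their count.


Affine F_5-points: {(1, 3), (2, 2), (3, 3), (4, 2)}; count = 4.

For each of the 25 pairs (x, y) ∈ F_5², evaluate f(x, y) mod 5. Record the zeros.
  x = 0: [0↦2, 1↦2, 2↦2, 3↦2, 4↦2]  zeros at y ∈ ∅
  x = 1: [0↦1, 1↦4, 2↦2, 3↦0, 4↦3]  zeros at y ∈ {3}
  x = 2: [0↦3, 1↦4, 2↦0, 3↦1, 4↦2]  zeros at y ∈ {2}
  x = 3: [0↦3, 1↦2, 2↦1, 3↦0, 4↦4]  zeros at y ∈ {3}
  x = 4: [0↦1, 1↦3, 2↦0, 3↦2, 4↦4]  zeros at y ∈ {2}
Collecting zeros: affine points = {(1, 3), (2, 2), (3, 3), (4, 2)}.
Total count |C(F_5)_aff| = 4.


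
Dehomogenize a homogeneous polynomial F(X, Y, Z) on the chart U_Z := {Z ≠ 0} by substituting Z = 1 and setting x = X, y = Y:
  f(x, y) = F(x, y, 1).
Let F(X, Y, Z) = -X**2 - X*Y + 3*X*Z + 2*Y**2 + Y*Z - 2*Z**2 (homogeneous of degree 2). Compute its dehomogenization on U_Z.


f(x, y) = -x**2 - x*y + 3*x + 2*y**2 + y - 2

On U_Z we set Z = 1. Each monomial c·X^i·Y^j·Z^k in F becomes c·x^i·y^j·1^k = c·x^i·y^j.
Substituting Z = 1: F(X, Y, 1) = -x**2 - x*y + 3*x + 2*y**2 + y - 2.
Note: deg(f) ≤ deg(F) = 2; strict inequality happens when F is divisible by Z (lost terms).


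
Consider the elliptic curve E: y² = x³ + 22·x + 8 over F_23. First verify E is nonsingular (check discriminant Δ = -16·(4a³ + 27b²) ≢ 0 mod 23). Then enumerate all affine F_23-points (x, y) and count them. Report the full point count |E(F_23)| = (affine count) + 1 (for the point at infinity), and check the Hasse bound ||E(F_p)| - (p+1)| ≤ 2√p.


Affine points = {(0, 10), (0, 13), (1, 10), (1, 13), (3, 3), (3, 20), (5, 6), (5, 17), (8, 11), (8, 12), (10, 3), (10, 20), (14, 1), (14, 22), (18, 7), (18, 16), (21, 5), (21, 18), (22, 10), (22, 13)}; affine count = 20; |E(F_23)| = 21.

Discriminant check: Δ ∝ 4a³ + 27b² = 4·22³ + 27·8² = 4·10648 + 27·64 ≡ 22 (mod 23). Nonzero ⇒ E is nonsingular.
For each x ∈ F_23, compute rhs = x³ + 22·x + 8 mod 23, then count y ∈ F_23 with y² ≡ rhs.
  x = 0: rhs = 8, matching y values: 10, 13 (2 points).
  x = 1: rhs = 8, matching y values: 10, 13 (2 points).
  x = 2: rhs = 14, matching y values: none (0 points).
  x = 3: rhs = 9, matching y values: 3, 20 (2 points).
  x = 4: rhs = 22, matching y values: none (0 points).
  x = 5: rhs = 13, matching y values: 6, 17 (2 points).
  x = 6: rhs = 11, matching y values: none (0 points).
  x = 7: rhs = 22, matching y values: none (0 points).
  x = 8: rhs = 6, matching y values: 11, 12 (2 points).
  x = 9: rhs = 15, matching y values: none (0 points).
  x = 10: rhs = 9, matching y values: 3, 20 (2 points).
  x = 11: rhs = 17, matching y values: none (0 points).
  x = 12: rhs = 22, matching y values: none (0 points).
  x = 13: rhs = 7, matching y values: none (0 points).
  x = 14: rhs = 1, matching y values: 1, 22 (2 points).
  x = 15: rhs = 10, matching y values: none (0 points).
  x = 16: rhs = 17, matching y values: none (0 points).
  x = 17: rhs = 5, matching y values: none (0 points).
  x = 18: rhs = 3, matching y values: 7, 16 (2 points).
  x = 19: rhs = 17, matching y values: none (0 points).
  x = 20: rhs = 7, matching y values: none (0 points).
  x = 21: rhs = 2, matching y values: 5, 18 (2 points).
  x = 22: rhs = 8, matching y values: 10, 13 (2 points).
Total affine count: 20.
Full point count |E(F_23)| = 20 + 1 = 21.
Hasse bound: |21 − (23+1)| = |-3| = 3 ≤ 2√23 ≈ 9.5917 ✓.


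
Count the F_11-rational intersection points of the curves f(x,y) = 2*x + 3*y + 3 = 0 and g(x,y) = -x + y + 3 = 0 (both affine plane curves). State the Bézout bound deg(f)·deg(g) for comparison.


Common zeros: {(10, 7)}; count = 1; Bézout bound = 1.

deg(f) = 1, deg(g) = 1, so Bézout bound = 1.
Scan x ∈ F_11. For each x, list the y ∈ F_11 with f(x, y) ≡ 0 and those with g(x, y) ≡ 0 (mod 11); the common zeros in that column are the intersection.
  x = 0: f ≡ 0 at y ∈ {10}; g ≡ 0 at y ∈ {8}; common: ∅.
  x = 1: f ≡ 0 at y ∈ {2}; g ≡ 0 at y ∈ {9}; common: ∅.
  x = 2: f ≡ 0 at y ∈ {5}; g ≡ 0 at y ∈ {10}; common: ∅.
  x = 3: f ≡ 0 at y ∈ {8}; g ≡ 0 at y ∈ {0}; common: ∅.
  x = 4: f ≡ 0 at y ∈ {0}; g ≡ 0 at y ∈ {1}; common: ∅.
  x = 5: f ≡ 0 at y ∈ {3}; g ≡ 0 at y ∈ {2}; common: ∅.
  x = 6: f ≡ 0 at y ∈ {6}; g ≡ 0 at y ∈ {3}; common: ∅.
  x = 7: f ≡ 0 at y ∈ {9}; g ≡ 0 at y ∈ {4}; common: ∅.
  x = 8: f ≡ 0 at y ∈ {1}; g ≡ 0 at y ∈ {5}; common: ∅.
  x = 9: f ≡ 0 at y ∈ {4}; g ≡ 0 at y ∈ {6}; common: ∅.
  x = 10: f ≡ 0 at y ∈ {7}; g ≡ 0 at y ∈ {7}; common: {7}.
Collecting: common zeros = {(10, 7)}, so the count is 1.
Comparison with the Bézout bound: 1 ≤ 1 = deg(f)·deg(g), as expected for curves with no common component (the bound is attained).


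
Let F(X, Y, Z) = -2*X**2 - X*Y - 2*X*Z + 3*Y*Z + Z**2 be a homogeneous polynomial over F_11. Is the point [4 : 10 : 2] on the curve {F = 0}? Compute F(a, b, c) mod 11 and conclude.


F(4,10,2) ≡ 9 (mod 11); P is NOT on the curve.

Evaluate F(4, 10, 2) term-by-term (mod 11).
  -2*X**2 ↦ -2·16·1·1 = -32
  -X*Y ↦ -1·4·10·1 = -40
  -2*X*Z ↦ -2·4·1·2 = -16
  3*Y*Z ↦ 3·1·10·2 = 60
  Z**2 ↦ 1·1·1·4 = 4
Sum: F(4, 10, 2) = (-32) + (-40) + (-16) + (60) + (4) = -24.
Reducing mod 11: -24 ≡ 9 (mod 11).
Since F(a, b, c) ≡ 9 ≠ 0 (mod 11), P does NOT lie on the curve.


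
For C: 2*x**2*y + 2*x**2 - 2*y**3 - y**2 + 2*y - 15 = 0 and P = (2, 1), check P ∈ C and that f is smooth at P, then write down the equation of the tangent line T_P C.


Tangent line at P: 16*x + 2*y - 34 = 0.

Step 1: f(2, 1) = 0, so P lies on C.
Step 2: partial derivatives
  f_x(x, y) = 4*x*y + 4*x, f_y(x, y) = 2*x**2 - 6*y**2 - 2*y + 2.
  f_x(P) = 16, f_y(P) = 2 (gradient nonzero, so P is smooth).
Step 3: tangent line at P: 16·(x − 2) + 2·(y − 1) = 0.
Expanding: 16*x + 2*y - 34 = 0.


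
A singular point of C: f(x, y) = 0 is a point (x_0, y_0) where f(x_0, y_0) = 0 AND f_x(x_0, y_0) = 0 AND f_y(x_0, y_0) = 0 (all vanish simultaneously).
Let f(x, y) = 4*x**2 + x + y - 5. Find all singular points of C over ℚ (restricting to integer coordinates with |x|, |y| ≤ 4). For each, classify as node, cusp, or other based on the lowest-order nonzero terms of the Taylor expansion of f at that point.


No singular points in the scanned grid; C is smooth there.

Compute partial derivatives:
  f_x = 8*x + 1.
  f_y = 1.
f_y = 1 is a nonzero constant, so f_y never vanishes: no point (x, y) can satisfy f = f_x = f_y = 0. In particular no (x, y) ∈ {−4, ..., 4}² is singular; the curve is smooth.


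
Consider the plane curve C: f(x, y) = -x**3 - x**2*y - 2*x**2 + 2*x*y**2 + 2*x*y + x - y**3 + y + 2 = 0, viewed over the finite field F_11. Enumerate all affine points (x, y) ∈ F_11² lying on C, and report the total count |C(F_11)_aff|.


Affine F_11-points: {(0, 3), (1, 0), (1, 6), (1, 7), (2, 3), (4, 3), (5, 10), (6, 2), (6, 5), (9, 0), (10, 0)}; count = 11.

For each of the 121 pairs (x, y) ∈ F_11², evaluate f(x, y) mod 11. Record the zeros.
  x = 0: [0↦2, 1↦2, 2↦7, 3↦0, 4↦8, 5↦3, 6↦1, 7↦7, 8↦4, 9↦8, 10↦2]  zeros at y ∈ {3}
  x = 1: [0↦0, 1↦3, 2↦4, 3↦8, 4↦9, 5↦1, 6↦0, 7↦0, 8↦6, 9↦1, 10↦1]  zeros at y ∈ {0, 6, 7}
  x = 2: [0↦10, 1↦3, 2↦9, 3↦0, 4↦3, 5↦1, 6↦10, 7↦2, 8↦4, 9↦10, 10↦3]  zeros at y ∈ {3}
  x = 3: [0↦4, 1↦7, 2↦5, 3↦3, 4↦6, 5↦8, 6↦3, 7↦7, 8↦3, 9↦7, 10↦2]  zeros at y ∈ ∅
  x = 4: [0↦9, 1↦9, 2↦8, 3↦0, 4↦1, 5↦5, 6↦6, 7↦9, 8↦8, 9↦8, 10↦3]  zeros at y ∈ {3}
  x = 5: [0↦8, 1↦3, 2↦1, 3↦7, 4↦4, 5↦8, 6↦2, 7↦2, 8↦2, 9↦7, 10↦0]  zeros at y ∈ {10}
  x = 6: [0↦6, 1↦5, 2↦0, 3↦7, 4↦9, 5↦0, 6↦7, 7↦2, 8↦1, 9↦9, 10↦9]  zeros at y ∈ {2, 5}
  x = 7: [0↦8, 1↦9, 2↦10, 3↦5, 4↦10, 5↦8, 6↦4, 7↦3, 8↦10, 9↦8, 10↦2]  zeros at y ∈ ∅
  x = 8: [0↦8, 1↦9, 2↦3, 3↦6, 4↦1, 5↦4, 6↦9, 7↦10, 8↦1, 9↦9, 10↦6]  zeros at y ∈ ∅
  x = 9: [0↦0, 1↦10, 2↦6, 3↦4, 4↦9, 5↦4, 6↦5, 7↦6, 8↦1, 9↦6, 10↦4]  zeros at y ∈ {0}
  x = 10: [0↦0, 1↦6, 2↦2, 3↦4, 4↦6, 5↦2, 6↦8, 7↦7, 8↦4, 9↦4, 10↦1]  zeros at y ∈ {0}
Collecting zeros: affine points = {(0, 3), (1, 0), (1, 6), (1, 7), (2, 3), (4, 3), (5, 10), (6, 2), (6, 5), (9, 0), (10, 0)}.
Total count |C(F_11)_aff| = 11.


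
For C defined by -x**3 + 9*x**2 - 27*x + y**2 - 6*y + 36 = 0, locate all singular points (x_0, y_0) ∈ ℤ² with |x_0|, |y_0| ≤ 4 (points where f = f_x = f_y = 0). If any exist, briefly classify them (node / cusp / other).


Singular points: {(3, 3)}; classification: cusp.

Compute partial derivatives:
  f_x = -3*x**2 + 18*x - 27.
  f_y = 2*y - 6.
Scan x_0 ∈ {−4, ..., 4}. For each x_0, f_y(x_0, y) is a polynomial in y; find its integer roots y ∈ {−4, ..., 4}, then test f_x and f at those candidates.
  x = -4: f_y(-4, y) = 2*y - 6; vanishes at y ∈ {3}. (-4, 3): f_x = -147 ≠ 0.
  x = -3: f_y(-3, y) = 2*y - 6; vanishes at y ∈ {3}. (-3, 3): f_x = -108 ≠ 0.
  x = -2: f_y(-2, y) = 2*y - 6; vanishes at y ∈ {3}. (-2, 3): f_x = -75 ≠ 0.
  x = -1: f_y(-1, y) = 2*y - 6; vanishes at y ∈ {3}. (-1, 3): f_x = -48 ≠ 0.
  x = 0: f_y(0, y) = 2*y - 6; vanishes at y ∈ {3}. (0, 3): f_x = -27 ≠ 0.
  x = 1: f_y(1, y) = 2*y - 6; vanishes at y ∈ {3}. (1, 3): f_x = -12 ≠ 0.
  x = 2: f_y(2, y) = 2*y - 6; vanishes at y ∈ {3}. (2, 3): f_x = -3 ≠ 0.
  x = 3: f_y(3, y) = 2*y - 6; vanishes at y ∈ {3}. (3, 3): f_x = 0, f = 0 — SINGULAR.
  x = 4: f_y(4, y) = 2*y - 6; vanishes at y ∈ {3}. (4, 3): f_x = -3 ≠ 0.
Only singular point on the grid: (3, 3).
Classify: substitute x = 3 + u, y = 3 + v and expand: f = -u**3 + v**2.
No constant or linear terms (consistent with a singular point). Quadratic part: v**2. Cubic part: -u**3.
The quadratic part v**2 is a perfect square, so there is a single (double) tangent line v = 0, i.e. y = 3. Restricting the cubic part to that line (v = 0) leaves -u**3 ≠ 0, so f is not divisible by v and the branch is v² ≈ u**3 to lowest order — this is a cusp.
Classification: cusp.


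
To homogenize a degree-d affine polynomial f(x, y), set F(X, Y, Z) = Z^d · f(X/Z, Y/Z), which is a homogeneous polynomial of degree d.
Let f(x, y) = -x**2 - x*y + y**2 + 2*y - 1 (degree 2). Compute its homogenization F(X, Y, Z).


F(X, Y, Z) = -X**2 - X*Y + Y**2 + 2*Y*Z - Z**2

deg(f) = 2.
Substitute x = X/Z, y = Y/Z into f, then multiply by Z^2.
  monomial -1·x^2·y^0 ↦ -1·X^2·Y^0·Z^0.
  monomial -1·x^1·y^1 ↦ -1·X^1·Y^1·Z^0.
  monomial 1·x^0·y^2 ↦ 1·X^0·Y^2·Z^0.
  monomial 2·x^0·y^1 ↦ 2·X^0·Y^1·Z^1.
  monomial -1·x^0·y^0 ↦ -1·X^0·Y^0·Z^2.
Collecting: F(X, Y, Z) = -X**2 - X*Y + Y**2 + 2*Y*Z - Z**2.


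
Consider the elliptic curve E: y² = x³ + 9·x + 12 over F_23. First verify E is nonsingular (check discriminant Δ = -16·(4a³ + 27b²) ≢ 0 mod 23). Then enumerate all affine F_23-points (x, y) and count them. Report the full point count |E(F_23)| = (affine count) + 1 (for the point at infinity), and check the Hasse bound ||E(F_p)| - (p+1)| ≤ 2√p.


Affine points = {(0, 9), (0, 14), (6, 11), (6, 12), (7, 2), (7, 21), (11, 4), (11, 19), (12, 10), (12, 13), (13, 7), (13, 16), (15, 7), (15, 16), (17, 8), (17, 15), (18, 7), (18, 16), (19, 2), (19, 21), (20, 2), (20, 21), (21, 3), (21, 20), (22, 5), (22, 18)}; affine count = 26; |E(F_23)| = 27.

Discriminant check: Δ ∝ 4a³ + 27b² = 4·9³ + 27·12² = 4·729 + 27·144 ≡ 19 (mod 23). Nonzero ⇒ E is nonsingular.
For each x ∈ F_23, compute rhs = x³ + 9·x + 12 mod 23, then count y ∈ F_23 with y² ≡ rhs.
  x = 0: rhs = 12, matching y values: 9, 14 (2 points).
  x = 1: rhs = 22, matching y values: none (0 points).
  x = 2: rhs = 15, matching y values: none (0 points).
  x = 3: rhs = 20, matching y values: none (0 points).
  x = 4: rhs = 20, matching y values: none (0 points).
  x = 5: rhs = 21, matching y values: none (0 points).
  x = 6: rhs = 6, matching y values: 11, 12 (2 points).
  x = 7: rhs = 4, matching y values: 2, 21 (2 points).
  x = 8: rhs = 21, matching y values: none (0 points).
  x = 9: rhs = 17, matching y values: none (0 points).
  x = 10: rhs = 21, matching y values: none (0 points).
  x = 11: rhs = 16, matching y values: 4, 19 (2 points).
  x = 12: rhs = 8, matching y values: 10, 13 (2 points).
  x = 13: rhs = 3, matching y values: 7, 16 (2 points).
  x = 14: rhs = 7, matching y values: none (0 points).
  x = 15: rhs = 3, matching y values: 7, 16 (2 points).
  x = 16: rhs = 20, matching y values: none (0 points).
  x = 17: rhs = 18, matching y values: 8, 15 (2 points).
  x = 18: rhs = 3, matching y values: 7, 16 (2 points).
  x = 19: rhs = 4, matching y values: 2, 21 (2 points).
  x = 20: rhs = 4, matching y values: 2, 21 (2 points).
  x = 21: rhs = 9, matching y values: 3, 20 (2 points).
  x = 22: rhs = 2, matching y values: 5, 18 (2 points).
Total affine count: 26.
Full point count |E(F_23)| = 26 + 1 = 27.
Hasse bound: |27 − (23+1)| = |3| = 3 ≤ 2√23 ≈ 9.5917 ✓.


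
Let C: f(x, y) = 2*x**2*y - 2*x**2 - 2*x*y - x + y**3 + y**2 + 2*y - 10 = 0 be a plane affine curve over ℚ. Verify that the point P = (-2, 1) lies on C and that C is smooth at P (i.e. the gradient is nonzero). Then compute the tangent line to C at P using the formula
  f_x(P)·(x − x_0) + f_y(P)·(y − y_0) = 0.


Tangent line at P: -3*x + 19*y - 25 = 0.

Step 1: f(-2, 1) = 0, so P lies on C.
Step 2: partial derivatives
  f_x(x, y) = 4*x*y - 4*x - 2*y - 1, f_y(x, y) = 2*x**2 - 2*x + 3*y**2 + 2*y + 2.
  f_x(P) = -3, f_y(P) = 19 (gradient nonzero, so P is smooth).
Step 3: tangent line at P: -3·(x − -2) + 19·(y − 1) = 0.
Expanding: -3*x + 19*y - 25 = 0.


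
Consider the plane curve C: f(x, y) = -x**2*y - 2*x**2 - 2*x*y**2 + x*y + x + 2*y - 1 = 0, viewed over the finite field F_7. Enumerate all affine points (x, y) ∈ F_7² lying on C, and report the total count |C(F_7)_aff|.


Affine F_7-points: {(0, 4), (1, 3), (1, 5), (2, 0), (6, 3), (6, 4)}; count = 6.

For each of the 49 pairs (x, y) ∈ F_7², evaluate f(x, y) mod 7. Record the zeros.
  x = 0: [0↦6, 1↦1, 2↦3, 3↦5, 4↦0, 5↦2, 6↦4]  zeros at y ∈ {4}
  x = 1: [0↦5, 1↦5, 2↦1, 3↦0, 4↦2, 5↦0, 6↦1]  zeros at y ∈ {3, 5}
  x = 2: [0↦0, 1↦3, 2↦5, 3↦6, 4↦6, 5↦5, 6↦3]  zeros at y ∈ {0}
  x = 3: [0↦5, 1↦2, 2↦1, 3↦2, 4↦5, 5↦3, 6↦3]  zeros at y ∈ ∅
  x = 4: [0↦6, 1↦2, 2↦3, 3↦2, 4↦6, 5↦1, 6↦1]  zeros at y ∈ ∅
  x = 5: [0↦3, 1↦3, 2↦4, 3↦6, 4↦2, 5↦6, 6↦4]  zeros at y ∈ ∅
  x = 6: [0↦3, 1↦5, 2↦4, 3↦0, 4↦0, 5↦4, 6↦5]  zeros at y ∈ {3, 4}
Collecting zeros: affine points = {(0, 4), (1, 3), (1, 5), (2, 0), (6, 3), (6, 4)}.
Total count |C(F_7)_aff| = 6.


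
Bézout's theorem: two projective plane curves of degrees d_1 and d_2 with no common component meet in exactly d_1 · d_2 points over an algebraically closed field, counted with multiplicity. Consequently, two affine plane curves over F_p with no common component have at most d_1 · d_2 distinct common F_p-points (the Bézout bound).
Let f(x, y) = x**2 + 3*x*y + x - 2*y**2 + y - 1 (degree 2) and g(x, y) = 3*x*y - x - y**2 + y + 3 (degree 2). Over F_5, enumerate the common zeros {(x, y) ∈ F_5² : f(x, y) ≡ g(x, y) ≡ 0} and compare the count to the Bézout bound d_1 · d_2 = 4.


Common zeros: {(1, 3)}; count = 1; Bézout bound = 4.

deg(f) = 2, deg(g) = 2, so Bézout bound = 4.
Scan x ∈ F_5. For each x, list the y ∈ F_5 with f(x, y) ≡ 0 and those with g(x, y) ≡ 0 (mod 5); the common zeros in that column are the intersection.
  x = 0: f ≡ 0 at y ∈ ∅; g ≡ 0 at y ∈ ∅; common: ∅.
  x = 1: f ≡ 0 at y ∈ {3, 4}; g ≡ 0 at y ∈ {1, 3}; common: {3}.
  x = 2: f ≡ 0 at y ∈ {0, 1}; g ≡ 0 at y ∈ ∅; common: ∅.
  x = 3: f ≡ 0 at y ∈ ∅; g ≡ 0 at y ∈ {0}; common: ∅.
  x = 4: f ≡ 0 at y ∈ {1, 3}; g ≡ 0 at y ∈ {4}; common: ∅.
Collecting: common zeros = {(1, 3)}, so the count is 1.
Comparison with the Bézout bound: 1 ≤ 4 = deg(f)·deg(g), as expected for curves with no common component (the affine F_5-count falls short of the bound because intersections may lie at infinity, over extension fields, or carry multiplicity).
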